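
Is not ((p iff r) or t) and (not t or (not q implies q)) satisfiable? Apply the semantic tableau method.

Initial set: {(not ((p iff r) or t) and (not t or (not q implies q)))}.
(not ((p iff r) or t) and (not t or (not q implies q))): α-rule — add not ((p iff r) or t), (not t or (not q implies q)).
not ((p iff r) or t): α-rule — add not (p iff r), not t.
(not t or (not q implies q)): β-rule — branch into not t  //  (not q implies q).
  branch 1 (add not t):
    not (p iff r): β-rule — branch into p, not r  //  not p, r.
      branch 1.1 (add p, not r):
        ○ open, literals {p=1, r=0, t=0}.
      branch 1.2 (add not p, r):
        ○ open, literals {p=0, r=1, t=0}.
  branch 2 (add (not q implies q)):
    not (p iff r): β-rule — branch into p, not r  //  not p, r.
      branch 2.1 (add p, not r):
        (not q implies q): β-rule — branch into not not q  //  q.
          branch 2.1.1 (add not not q):
            ○ open, literals {p=1, q=1, r=0, t=0}.
          branch 2.1.2 (add q):
            ○ open, literals {p=1, q=1, r=0, t=0}.
      branch 2.2 (add not p, r):
        (not q implies q): β-rule — branch into not not q  //  q.
          branch 2.2.1 (add not not q):
            ○ open, literals {p=0, q=1, r=1, t=0}.
          branch 2.2.2 (add q):
            ○ open, literals {p=0, q=1, r=1, t=0}.
0 branches closed, 6 open.
An open branch gives a satisfying assignment: p=1, r=0, t=0.

Satisfiable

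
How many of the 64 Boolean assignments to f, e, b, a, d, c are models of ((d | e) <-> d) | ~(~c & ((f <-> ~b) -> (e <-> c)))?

Initial set: {T (((d | e) <-> d) | ~(~c & ((f <-> ~b) -> (e <-> c))))}.
T (((d | e) <-> d) | ~(~c & ((f <-> ~b) -> (e <-> c)))): β-rule — branch into T ((d | e) <-> d)  //  T ~(~c & ((f <-> ~b) -> (e <-> c))).
  branch 1 (add T ((d | e) <-> d)):
    T ((d | e) <-> d): β-rule — branch into T (d | e), T d  //  F (d | e), F d.
      branch 1.1 (add T (d | e), T d):
        T (d | e): β-rule — branch into T d  //  T e.
          branch 1.1.1 (add T d):
            ○ open, literals {d=1}.
          branch 1.1.2 (add T e):
            ○ open, literals {d=1, e=1}.
      branch 1.2 (add F (d | e), F d):
        F (d | e): α-rule — add F d, F e.
        ○ open, literals {d=0, e=0}.
  branch 2 (add T ~(~c & ((f <-> ~b) -> (e <-> c)))):
    T ~(~c & ((f <-> ~b) -> (e <-> c))): β-rule — branch into F ~c  //  F ((f <-> ~b) -> (e <-> c)).
      branch 2.1 (add F ~c):
        ○ open, literals {c=1}.
      branch 2.2 (add F ((f <-> ~b) -> (e <-> c))):
        F ((f <-> ~b) -> (e <-> c)): α-rule — add T (f <-> ~b), F (e <-> c).
        T (f <-> ~b): β-rule — branch into T f, T ~b  //  F f, F ~b.
          branch 2.2.1 (add T f, T ~b):
            F (e <-> c): β-rule — branch into T e, F c  //  F e, T c.
              branch 2.2.1.1 (add T e, F c):
                ○ open, literals {b=0, c=0, e=1, f=1}.
              branch 2.2.1.2 (add F e, T c):
                ○ open, literals {b=0, c=1, e=0, f=1}.
          branch 2.2.2 (add F f, F ~b):
            F (e <-> c): β-rule — branch into T e, F c  //  F e, T c.
              branch 2.2.2.1 (add T e, F c):
                ○ open, literals {b=1, c=0, e=1, f=0}.
              branch 2.2.2.2 (add F e, T c):
                ○ open, literals {b=1, c=1, e=0, f=0}.
0 branches closed, 8 open.
Each open branch fixes some atoms; the unmentioned ones are free. Counting distinct full assignments: branch {d=1} (f, e, b, a, c) contributes 32 new; branch {d=1, e=1} (f, b, a, c) contributes 0 new; branch {d=0, e=0} (f, b, a, c) contributes 16 new; branch {c=1} (f, e, b, a, d) contributes 8 new; branch {b=0, c=0, e=1, f=1} (a, d) contributes 2 new; branch {b=0, c=1, e=0, f=1} (a, d) contributes 0 new; branch {b=1, c=0, e=1, f=0} (a, d) contributes 2 new; branch {b=1, c=1, e=0, f=0} (a, d) contributes 0 new. Total: 60.

60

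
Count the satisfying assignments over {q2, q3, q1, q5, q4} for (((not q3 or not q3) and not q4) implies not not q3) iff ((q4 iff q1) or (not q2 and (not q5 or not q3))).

18

Initial set: {((((not q3 or not q3) and not q4) implies not not q3) iff ((q4 iff q1) or (not q2 and (not q5 or not q3))))}.
((((not q3 or not q3) and not q4) implies not not q3) iff ((q4 iff q1) or (not q2 and (not q5 or not q3)))): β-rule — branch into (((not q3 or not q3) and not q4) implies not not q3), ((q4 iff q1) or (not q2 and (not q5 or not q3)))  //  not (((not q3 or not q3) and not q4) implies not not q3), not ((q4 iff q1) or (not q2 and (not q5 or not q3))).
  branch 1 (add (((not q3 or not q3) and not q4) implies not not q3), ((q4 iff q1) or (not q2 and (not q5 or not q3)))):
    (((not q3 or not q3) and not q4) implies not not q3): β-rule — branch into not ((not q3 or not q3) and not q4)  //  not not q3.
      branch 1.1 (add not ((not q3 or not q3) and not q4)):
        ((q4 iff q1) or (not q2 and (not q5 or not q3))): β-rule — branch into (q4 iff q1)  //  (not q2 and (not q5 or not q3)).
          branch 1.1.1 (add (q4 iff q1)):
            not ((not q3 or not q3) and not q4): β-rule — branch into not (not q3 or not q3)  //  not not q4.
              branch 1.1.1.1 (add not (not q3 or not q3)):
                not (not q3 or not q3): α-rule — add not not q3, not not q3.
                (q4 iff q1): β-rule — branch into q4, q1  //  not q4, not q1.
                  branch 1.1.1.1.1 (add q4, q1):
                    ○ open, literals {q1=T, q3=T, q4=T}.
                  branch 1.1.1.1.2 (add not q4, not q1):
                    ○ open, literals {q1=F, q3=T, q4=F}.
              branch 1.1.1.2 (add not not q4):
                (q4 iff q1): β-rule — branch into q4, q1  //  not q4, not q1.
                  branch 1.1.1.2.1 (add q4, q1):
                    ○ open, literals {q1=T, q4=T}.
                  branch 1.1.1.2.2 (add not q4, not q1):
                    × closes — contains both q4 and not q4.
          branch 1.1.2 (add (not q2 and (not q5 or not q3))):
            (not q2 and (not q5 or not q3)): α-rule — add not q2, (not q5 or not q3).
            not ((not q3 or not q3) and not q4): β-rule — branch into not (not q3 or not q3)  //  not not q4.
              branch 1.1.2.1 (add not (not q3 or not q3)):
                not (not q3 or not q3): α-rule — add not not q3, not not q3.
                (not q5 or not q3): β-rule — branch into not q5  //  not q3.
                  branch 1.1.2.1.1 (add not q5):
                    ○ open, literals {q2=F, q3=T, q5=F}.
                  branch 1.1.2.1.2 (add not q3):
                    × closes — contains both q3 and not q3.
              branch 1.1.2.2 (add not not q4):
                (not q5 or not q3): β-rule — branch into not q5  //  not q3.
                  branch 1.1.2.2.1 (add not q5):
                    ○ open, literals {q2=F, q4=T, q5=F}.
                  branch 1.1.2.2.2 (add not q3):
                    ○ open, literals {q2=F, q3=F, q4=T}.
      branch 1.2 (add not not q3):
        not not q3: drop double negation, giving q3.
        ((q4 iff q1) or (not q2 and (not q5 or not q3))): β-rule — branch into (q4 iff q1)  //  (not q2 and (not q5 or not q3)).
          branch 1.2.1 (add (q4 iff q1)):
            (q4 iff q1): β-rule — branch into q4, q1  //  not q4, not q1.
              branch 1.2.1.1 (add q4, q1):
                ○ open, literals {q1=T, q3=T, q4=T}.
              branch 1.2.1.2 (add not q4, not q1):
                ○ open, literals {q1=F, q3=T, q4=F}.
          branch 1.2.2 (add (not q2 and (not q5 or not q3))):
            (not q2 and (not q5 or not q3)): α-rule — add not q2, (not q5 or not q3).
            (not q5 or not q3): β-rule — branch into not q5  //  not q3.
              branch 1.2.2.1 (add not q5):
                ○ open, literals {q2=F, q3=T, q5=F}.
              branch 1.2.2.2 (add not q3):
                × closes — contains both q3 and not q3.
  branch 2 (add not (((not q3 or not q3) and not q4) implies not not q3), not ((q4 iff q1) or (not q2 and (not q5 or not q3)))):
    not (((not q3 or not q3) and not q4) implies not not q3): α-rule — add ((not q3 or not q3) and not q4), not not not q3.
    not ((q4 iff q1) or (not q2 and (not q5 or not q3))): α-rule — add not (q4 iff q1), not (not q2 and (not q5 or not q3)).
    ((not q3 or not q3) and not q4): α-rule — add (not q3 or not q3), not q4.
    not not not q3: drop double negation, giving not q3.
    not (q4 iff q1): β-rule — branch into q4, not q1  //  not q4, q1.
      branch 2.1 (add q4, not q1):
        × closes — contains both q4 and not q4.
      branch 2.2 (add not q4, q1):
        not (not q2 and (not q5 or not q3)): β-rule — branch into not not q2  //  not (not q5 or not q3).
          branch 2.2.1 (add not not q2):
            (not q3 or not q3): β-rule — branch into not q3  //  not q3.
              branch 2.2.1.1 (add not q3):
                ○ open, literals {q1=T, q2=T, q3=F, q4=F}.
              branch 2.2.1.2 (add not q3):
                ○ open, literals {q1=T, q2=T, q3=F, q4=F}.
          branch 2.2.2 (add not (not q5 or not q3)):
            not (not q5 or not q3): α-rule — add not not q5, not not q3.
            × closes — contains both q3 and not q3.
5 branches closed, 11 open.
Each open branch fixes some atoms; the unmentioned ones are free. Counting distinct full assignments: branch {q1=T, q3=T, q4=T} (q2, q5) contributes 4 new; branch {q1=F, q3=T, q4=F} (q2, q5) contributes 4 new; branch {q1=T, q4=T} (q2, q3, q5) contributes 4 new; branch {q2=F, q3=T, q5=F} (q1, q4) contributes 2 new; branch {q2=F, q4=T, q5=F} (q3, q1) contributes 1 new; branch {q2=F, q3=F, q4=T} (q1, q5) contributes 1 new; branch {q1=T, q3=T, q4=T} (q2, q5) contributes 0 new; branch {q1=F, q3=T, q4=F} (q2, q5) contributes 0 new; branch {q2=F, q3=T, q5=F} (q1, q4) contributes 0 new; branch {q1=T, q2=T, q3=F, q4=F} (q5) contributes 2 new; branch {q1=T, q2=T, q3=F, q4=F} (q5) contributes 0 new. Total: 18.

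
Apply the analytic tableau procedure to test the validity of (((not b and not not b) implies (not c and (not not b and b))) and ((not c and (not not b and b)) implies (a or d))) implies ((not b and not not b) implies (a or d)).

Valid

Assume the negation and expand:
Initial set: {not ((((not b and not not b) implies (not c and (not not b and b))) and ((not c and (not not b and b)) implies (a or d))) implies ((not b and not not b) implies (a or d)))}.
not ((((not b and not not b) implies (not c and (not not b and b))) and ((not c and (not not b and b)) implies (a or d))) implies ((not b and not not b) implies (a or d))): α-rule — add (((not b and not not b) implies (not c and (not not b and b))) and ((not c and (not not b and b)) implies (a or d))), not ((not b and not not b) implies (a or d)).
(((not b and not not b) implies (not c and (not not b and b))) and ((not c and (not not b and b)) implies (a or d))): α-rule — add ((not b and not not b) implies (not c and (not not b and b))), ((not c and (not not b and b)) implies (a or d)).
not ((not b and not not b) implies (a or d)): α-rule — add (not b and not not b), not (a or d).
(not b and not not b): α-rule — add not b, not not b.
not (a or d): α-rule — add not a, not d.
not not b: drop double negation, giving b.
× closes — contains both b and not b.
All 1 branch closes.
Every branch closed, so the negation is unsatisfiable and the formula is valid.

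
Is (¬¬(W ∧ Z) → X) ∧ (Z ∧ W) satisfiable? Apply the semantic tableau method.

Satisfiable

Initial set: {T ((¬¬(W ∧ Z) → X) ∧ (Z ∧ W))}.
T ((¬¬(W ∧ Z) → X) ∧ (Z ∧ W)): α-rule — add T (¬¬(W ∧ Z) → X), T (Z ∧ W).
T (Z ∧ W): α-rule — add T Z, T W.
T (¬¬(W ∧ Z) → X): β-rule — branch into F ¬¬(W ∧ Z)  //  T X.
  branch 1 (add F ¬¬(W ∧ Z)):
    F ¬¬(W ∧ Z): drop double negation, giving F (W ∧ Z).
    F (W ∧ Z): β-rule — branch into F W  //  F Z.
      branch 1.1 (add F W):
        × closes — contains both W and ¬W.
      branch 1.2 (add F Z):
        × closes — contains both Z and ¬Z.
  branch 2 (add T X):
    ○ open, literals {W=true, X=true, Z=true}.
2 branches closed, 1 open.
An open branch gives a satisfying assignment: W=true, X=true, Z=true.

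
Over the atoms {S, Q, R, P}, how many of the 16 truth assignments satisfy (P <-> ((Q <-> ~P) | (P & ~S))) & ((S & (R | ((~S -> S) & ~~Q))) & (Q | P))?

1

Initial set: {((P <-> ((Q <-> ~P) | (P & ~S))) & ((S & (R | ((~S -> S) & ~~Q))) & (Q | P)))}.
((P <-> ((Q <-> ~P) | (P & ~S))) & ((S & (R | ((~S -> S) & ~~Q))) & (Q | P))): α-rule — add (P <-> ((Q <-> ~P) | (P & ~S))), ((S & (R | ((~S -> S) & ~~Q))) & (Q | P)).
((S & (R | ((~S -> S) & ~~Q))) & (Q | P)): α-rule — add (S & (R | ((~S -> S) & ~~Q))), (Q | P).
(S & (R | ((~S -> S) & ~~Q))): α-rule — add S, (R | ((~S -> S) & ~~Q)).
(P <-> ((Q <-> ~P) | (P & ~S))): β-rule — branch into P, ((Q <-> ~P) | (P & ~S))  //  ~P, ~((Q <-> ~P) | (P & ~S)).
  branch 1 (add P, ((Q <-> ~P) | (P & ~S))):
    (Q | P): β-rule — branch into Q  //  P.
      branch 1.1 (add Q):
        (R | ((~S -> S) & ~~Q)): β-rule — branch into R  //  ((~S -> S) & ~~Q).
          branch 1.1.1 (add R):
            ((Q <-> ~P) | (P & ~S)): β-rule — branch into (Q <-> ~P)  //  (P & ~S).
              branch 1.1.1.1 (add (Q <-> ~P)):
                (Q <-> ~P): β-rule — branch into Q, ~P  //  ~Q, ~~P.
                  branch 1.1.1.1.1 (add Q, ~P):
                    × closes — contains both P and ~P.
                  branch 1.1.1.1.2 (add ~Q, ~~P):
                    × closes — contains both Q and ~Q.
              branch 1.1.1.2 (add (P & ~S)):
                (P & ~S): α-rule — add P, ~S.
                × closes — contains both S and ~S.
          branch 1.1.2 (add ((~S -> S) & ~~Q)):
            ((~S -> S) & ~~Q): α-rule — add (~S -> S), ~~Q.
            ~~Q: drop double negation, giving Q.
            ((Q <-> ~P) | (P & ~S)): β-rule — branch into (Q <-> ~P)  //  (P & ~S).
              branch 1.1.2.1 (add (Q <-> ~P)):
                (~S -> S): β-rule — branch into ~~S  //  S.
                  branch 1.1.2.1.1 (add ~~S):
                    (Q <-> ~P): β-rule — branch into Q, ~P  //  ~Q, ~~P.
                      branch 1.1.2.1.1.1 (add Q, ~P):
                        × closes — contains both P and ~P.
                      branch 1.1.2.1.1.2 (add ~Q, ~~P):
                        × closes — contains both Q and ~Q.
                  branch 1.1.2.1.2 (add S):
                    (Q <-> ~P): β-rule — branch into Q, ~P  //  ~Q, ~~P.
                      branch 1.1.2.1.2.1 (add Q, ~P):
                        × closes — contains both P and ~P.
                      branch 1.1.2.1.2.2 (add ~Q, ~~P):
                        × closes — contains both Q and ~Q.
              branch 1.1.2.2 (add (P & ~S)):
                (P & ~S): α-rule — add P, ~S.
                × closes — contains both S and ~S.
      branch 1.2 (add P):
        (R | ((~S -> S) & ~~Q)): β-rule — branch into R  //  ((~S -> S) & ~~Q).
          branch 1.2.1 (add R):
            ((Q <-> ~P) | (P & ~S)): β-rule — branch into (Q <-> ~P)  //  (P & ~S).
              branch 1.2.1.1 (add (Q <-> ~P)):
                (Q <-> ~P): β-rule — branch into Q, ~P  //  ~Q, ~~P.
                  branch 1.2.1.1.1 (add Q, ~P):
                    × closes — contains both P and ~P.
                  branch 1.2.1.1.2 (add ~Q, ~~P):
                    ○ open, literals {P=T, Q=F, R=T, S=T}.
              branch 1.2.1.2 (add (P & ~S)):
                (P & ~S): α-rule — add P, ~S.
                × closes — contains both S and ~S.
          branch 1.2.2 (add ((~S -> S) & ~~Q)):
            ((~S -> S) & ~~Q): α-rule — add (~S -> S), ~~Q.
            ~~Q: drop double negation, giving Q.
            ((Q <-> ~P) | (P & ~S)): β-rule — branch into (Q <-> ~P)  //  (P & ~S).
              branch 1.2.2.1 (add (Q <-> ~P)):
                (~S -> S): β-rule — branch into ~~S  //  S.
                  branch 1.2.2.1.1 (add ~~S):
                    (Q <-> ~P): β-rule — branch into Q, ~P  //  ~Q, ~~P.
                      branch 1.2.2.1.1.1 (add Q, ~P):
                        × closes — contains both P and ~P.
                      branch 1.2.2.1.1.2 (add ~Q, ~~P):
                        × closes — contains both Q and ~Q.
                  branch 1.2.2.1.2 (add S):
                    (Q <-> ~P): β-rule — branch into Q, ~P  //  ~Q, ~~P.
                      branch 1.2.2.1.2.1 (add Q, ~P):
                        × closes — contains both P and ~P.
                      branch 1.2.2.1.2.2 (add ~Q, ~~P):
                        × closes — contains both Q and ~Q.
              branch 1.2.2.2 (add (P & ~S)):
                (P & ~S): α-rule — add P, ~S.
                × closes — contains both S and ~S.
  branch 2 (add ~P, ~((Q <-> ~P) | (P & ~S))):
    ~((Q <-> ~P) | (P & ~S)): α-rule — add ~(Q <-> ~P), ~(P & ~S).
    (Q | P): β-rule — branch into Q  //  P.
      branch 2.1 (add Q):
        (R | ((~S -> S) & ~~Q)): β-rule — branch into R  //  ((~S -> S) & ~~Q).
          branch 2.1.1 (add R):
            ~(Q <-> ~P): β-rule — branch into Q, ~~P  //  ~Q, ~P.
              branch 2.1.1.1 (add Q, ~~P):
                × closes — contains both P and ~P.
              branch 2.1.1.2 (add ~Q, ~P):
                × closes — contains both Q and ~Q.
          branch 2.1.2 (add ((~S -> S) & ~~Q)):
            ((~S -> S) & ~~Q): α-rule — add (~S -> S), ~~Q.
            ~~Q: drop double negation, giving Q.
            ~(Q <-> ~P): β-rule — branch into Q, ~~P  //  ~Q, ~P.
              branch 2.1.2.1 (add Q, ~~P):
                × closes — contains both P and ~P.
              branch 2.1.2.2 (add ~Q, ~P):
                × closes — contains both Q and ~Q.
      branch 2.2 (add P):
        × closes — contains both P and ~P.
20 branches closed, 1 open.
Each open branch fixes some atoms; the unmentioned ones are free. Counting distinct full assignments: branch {P=T, Q=F, R=T, S=T} (none free) contributes 1 new. Total: 1.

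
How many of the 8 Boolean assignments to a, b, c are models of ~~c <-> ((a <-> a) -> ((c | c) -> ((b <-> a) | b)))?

Initial set: {(~~c <-> ((a <-> a) -> ((c | c) -> ((b <-> a) | b))))}.
(~~c <-> ((a <-> a) -> ((c | c) -> ((b <-> a) | b)))): β-rule — branch into ~~c, ((a <-> a) -> ((c | c) -> ((b <-> a) | b)))  //  ~~~c, ~((a <-> a) -> ((c | c) -> ((b <-> a) | b))).
  branch 1 (add ~~c, ((a <-> a) -> ((c | c) -> ((b <-> a) | b)))):
    ~~c: drop double negation, giving c.
    ((a <-> a) -> ((c | c) -> ((b <-> a) | b))): β-rule — branch into ~(a <-> a)  //  ((c | c) -> ((b <-> a) | b)).
      branch 1.1 (add ~(a <-> a)):
        ~(a <-> a): β-rule — branch into a, ~a  //  ~a, a.
          branch 1.1.1 (add a, ~a):
            × closes — contains both a and ~a.
          branch 1.1.2 (add ~a, a):
            × closes — contains both a and ~a.
      branch 1.2 (add ((c | c) -> ((b <-> a) | b))):
        ((c | c) -> ((b <-> a) | b)): β-rule — branch into ~(c | c)  //  ((b <-> a) | b).
          branch 1.2.1 (add ~(c | c)):
            ~(c | c): α-rule — add ~c, ~c.
            × closes — contains both c and ~c.
          branch 1.2.2 (add ((b <-> a) | b)):
            ((b <-> a) | b): β-rule — branch into (b <-> a)  //  b.
              branch 1.2.2.1 (add (b <-> a)):
                (b <-> a): β-rule — branch into b, a  //  ~b, ~a.
                  branch 1.2.2.1.1 (add b, a):
                    ○ open, literals {a=T, b=T, c=T}.
                  branch 1.2.2.1.2 (add ~b, ~a):
                    ○ open, literals {a=F, b=F, c=T}.
              branch 1.2.2.2 (add b):
                ○ open, literals {b=T, c=T}.
  branch 2 (add ~~~c, ~((a <-> a) -> ((c | c) -> ((b <-> a) | b)))):
    ~~~c: drop double negation, giving ~c.
    ~((a <-> a) -> ((c | c) -> ((b <-> a) | b))): α-rule — add (a <-> a), ~((c | c) -> ((b <-> a) | b)).
    ~((c | c) -> ((b <-> a) | b)): α-rule — add (c | c), ~((b <-> a) | b).
    ~((b <-> a) | b): α-rule — add ~(b <-> a), ~b.
    (a <-> a): β-rule — branch into a, a  //  ~a, ~a.
      branch 2.1 (add a, a):
        (c | c): β-rule — branch into c  //  c.
          branch 2.1.1 (add c):
            × closes — contains both c and ~c.
          branch 2.1.2 (add c):
            × closes — contains both c and ~c.
      branch 2.2 (add ~a, ~a):
        (c | c): β-rule — branch into c  //  c.
          branch 2.2.1 (add c):
            × closes — contains both c and ~c.
          branch 2.2.2 (add c):
            × closes — contains both c and ~c.
7 branches closed, 3 open.
Each open branch fixes some atoms; the unmentioned ones are free. Counting distinct full assignments: branch {a=T, b=T, c=T} (none free) contributes 1 new; branch {a=F, b=F, c=T} (none free) contributes 1 new; branch {b=T, c=T} (a) contributes 1 new. Total: 3.

3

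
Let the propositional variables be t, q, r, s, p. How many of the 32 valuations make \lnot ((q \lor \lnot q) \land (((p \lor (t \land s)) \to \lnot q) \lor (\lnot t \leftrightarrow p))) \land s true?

Initial set: {(\lnot ((q \lor \lnot q) \land (((p \lor (t \land s)) \to \lnot q) \lor (\lnot t \leftrightarrow p))) \land s)}.
(\lnot ((q \lor \lnot q) \land (((p \lor (t \land s)) \to \lnot q) \lor (\lnot t \leftrightarrow p))) \land s): α-rule — add \lnot ((q \lor \lnot q) \land (((p \lor (t \land s)) \to \lnot q) \lor (\lnot t \leftrightarrow p))), s.
\lnot ((q \lor \lnot q) \land (((p \lor (t \land s)) \to \lnot q) \lor (\lnot t \leftrightarrow p))): β-rule — branch into \lnot (q \lor \lnot q)  //  \lnot (((p \lor (t \land s)) \to \lnot q) \lor (\lnot t \leftrightarrow p)).
  branch 1 (add \lnot (q \lor \lnot q)):
    \lnot (q \lor \lnot q): α-rule — add \lnot q, \lnot \lnot q.
    × closes — contains both q and \lnot q.
  branch 2 (add \lnot (((p \lor (t \land s)) \to \lnot q) \lor (\lnot t \leftrightarrow p))):
    \lnot (((p \lor (t \land s)) \to \lnot q) \lor (\lnot t \leftrightarrow p)): α-rule — add \lnot ((p \lor (t \land s)) \to \lnot q), \lnot (\lnot t \leftrightarrow p).
    \lnot ((p \lor (t \land s)) \to \lnot q): α-rule — add (p \lor (t \land s)), \lnot \lnot q.
    \lnot (\lnot t \leftrightarrow p): β-rule — branch into \lnot t, \lnot p  //  \lnot \lnot t, p.
      branch 2.1 (add \lnot t, \lnot p):
        (p \lor (t \land s)): β-rule — branch into p  //  (t \land s).
          branch 2.1.1 (add p):
            × closes — contains both p and \lnot p.
          branch 2.1.2 (add (t \land s)):
            (t \land s): α-rule — add t, s.
            × closes — contains both t and \lnot t.
      branch 2.2 (add \lnot \lnot t, p):
        (p \lor (t \land s)): β-rule — branch into p  //  (t \land s).
          branch 2.2.1 (add p):
            ○ open, literals {p=true, q=true, s=true, t=true}.
          branch 2.2.2 (add (t \land s)):
            (t \land s): α-rule — add t, s.
            ○ open, literals {p=true, q=true, s=true, t=true}.
3 branches closed, 2 open.
Each open branch fixes some atoms; the unmentioned ones are free. Counting distinct full assignments: branch {p=true, q=true, s=true, t=true} (r) contributes 2 new; branch {p=true, q=true, s=true, t=true} (r) contributes 0 new. Total: 2.

2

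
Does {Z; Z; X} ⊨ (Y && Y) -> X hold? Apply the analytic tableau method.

Initial set: {Z; Z; X; !((Y && Y) -> X)}.
!((Y && Y) -> X): α-rule — add (Y && Y), !X.
× closes — contains both X and !X.
All 1 branch closes.
Every branch closed, so the premises entail the conclusion.

Yes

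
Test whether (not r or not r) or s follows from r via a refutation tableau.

No

Initial set: {r; not ((not r or not r) or s)}.
not ((not r or not r) or s): α-rule — add not (not r or not r), not s.
not (not r or not r): α-rule — add not not r, not not r.
○ open, literals {r=1, s=0}.
0 branches closed, 1 open.
An open branch gives a countermodel: r=1, s=0 (unmentioned atoms arbitrary); the premises hold there but the conclusion fails.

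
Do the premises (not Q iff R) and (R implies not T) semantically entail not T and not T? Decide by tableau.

No

Initial set: {((not Q iff R) and (R implies not T)); not (not T and not T)}.
((not Q iff R) and (R implies not T)): α-rule — add (not Q iff R), (R implies not T).
not (not T and not T): β-rule — branch into not not T  //  not not T.
  branch 1 (add not not T):
    (not Q iff R): β-rule — branch into not Q, R  //  not not Q, not R.
      branch 1.1 (add not Q, R):
        (R implies not T): β-rule — branch into not R  //  not T.
          branch 1.1.1 (add not R):
            × closes — contains both R and not R.
          branch 1.1.2 (add not T):
            × closes — contains both T and not T.
      branch 1.2 (add not not Q, not R):
        (R implies not T): β-rule — branch into not R  //  not T.
          branch 1.2.1 (add not R):
            ○ open, literals {Q=true, R=false, T=true}.
          branch 1.2.2 (add not T):
            × closes — contains both T and not T.
  branch 2 (add not not T):
    (not Q iff R): β-rule — branch into not Q, R  //  not not Q, not R.
      branch 2.1 (add not Q, R):
        (R implies not T): β-rule — branch into not R  //  not T.
          branch 2.1.1 (add not R):
            × closes — contains both R and not R.
          branch 2.1.2 (add not T):
            × closes — contains both T and not T.
      branch 2.2 (add not not Q, not R):
        (R implies not T): β-rule — branch into not R  //  not T.
          branch 2.2.1 (add not R):
            ○ open, literals {Q=true, R=false, T=true}.
          branch 2.2.2 (add not T):
            × closes — contains both T and not T.
6 branches closed, 2 open.
An open branch gives a countermodel: Q=true, R=false, T=true (unmentioned atoms arbitrary); the premises hold there but the conclusion fails.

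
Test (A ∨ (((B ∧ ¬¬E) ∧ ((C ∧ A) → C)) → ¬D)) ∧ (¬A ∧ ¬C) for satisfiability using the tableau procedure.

Initial set: {T ((A ∨ (((B ∧ ¬¬E) ∧ ((C ∧ A) → C)) → ¬D)) ∧ (¬A ∧ ¬C))}.
T ((A ∨ (((B ∧ ¬¬E) ∧ ((C ∧ A) → C)) → ¬D)) ∧ (¬A ∧ ¬C)): α-rule — add T (A ∨ (((B ∧ ¬¬E) ∧ ((C ∧ A) → C)) → ¬D)), T (¬A ∧ ¬C).
T (¬A ∧ ¬C): α-rule — add T ¬A, T ¬C.
T (A ∨ (((B ∧ ¬¬E) ∧ ((C ∧ A) → C)) → ¬D)): β-rule — branch into T A  //  T (((B ∧ ¬¬E) ∧ ((C ∧ A) → C)) → ¬D).
  branch 1 (add T A):
    × closes — contains both A and ¬A.
  branch 2 (add T (((B ∧ ¬¬E) ∧ ((C ∧ A) → C)) → ¬D)):
    T (((B ∧ ¬¬E) ∧ ((C ∧ A) → C)) → ¬D): β-rule — branch into F ((B ∧ ¬¬E) ∧ ((C ∧ A) → C))  //  T ¬D.
      branch 2.1 (add F ((B ∧ ¬¬E) ∧ ((C ∧ A) → C))):
        F ((B ∧ ¬¬E) ∧ ((C ∧ A) → C)): β-rule — branch into F (B ∧ ¬¬E)  //  F ((C ∧ A) → C).
          branch 2.1.1 (add F (B ∧ ¬¬E)):
            F (B ∧ ¬¬E): β-rule — branch into F B  //  F ¬¬E.
              branch 2.1.1.1 (add F B):
                ○ open, literals {A=false, B=false, C=false}.
              branch 2.1.1.2 (add F ¬¬E):
                F ¬¬E: drop double negation, giving F E.
                ○ open, literals {A=false, C=false, E=false}.
          branch 2.1.2 (add F ((C ∧ A) → C)):
            F ((C ∧ A) → C): α-rule — add T (C ∧ A), F C.
            T (C ∧ A): α-rule — add T C, T A.
            × closes — contains both C and ¬C.
      branch 2.2 (add T ¬D):
        ○ open, literals {A=false, C=false, D=false}.
2 branches closed, 3 open.
An open branch gives a satisfying assignment: A=false, B=false, C=false.

Satisfiable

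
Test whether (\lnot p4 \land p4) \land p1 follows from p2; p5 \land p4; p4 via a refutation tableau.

Initial set: {p2; (p5 \land p4); p4; \lnot ((\lnot p4 \land p4) \land p1)}.
(p5 \land p4): α-rule — add p5, p4.
\lnot ((\lnot p4 \land p4) \land p1): β-rule — branch into \lnot (\lnot p4 \land p4)  //  \lnot p1.
  branch 1 (add \lnot (\lnot p4 \land p4)):
    \lnot (\lnot p4 \land p4): β-rule — branch into \lnot \lnot p4  //  \lnot p4.
      branch 1.1 (add \lnot \lnot p4):
        ○ open, literals {p2=1, p4=1, p5=1}.
      branch 1.2 (add \lnot p4):
        × closes — contains both p4 and \lnot p4.
  branch 2 (add \lnot p1):
    ○ open, literals {p1=0, p2=1, p4=1, p5=1}.
1 branch closed, 2 open.
An open branch gives a countermodel: p2=1, p4=1, p5=1 (unmentioned atoms arbitrary); the premises hold there but the conclusion fails.

No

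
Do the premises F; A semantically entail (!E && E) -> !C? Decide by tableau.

Initial set: {F; A; !((!E && E) -> !C)}.
!((!E && E) -> !C): α-rule — add (!E && E), !!C.
(!E && E): α-rule — add !E, E.
× closes — contains both E and !E.
All 1 branch closes.
Every branch closed, so the premises entail the conclusion.

Yes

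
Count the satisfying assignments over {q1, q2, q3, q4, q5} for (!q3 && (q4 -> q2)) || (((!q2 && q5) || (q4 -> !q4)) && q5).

Initial set: {((!q3 && (q4 -> q2)) || (((!q2 && q5) || (q4 -> !q4)) && q5))}.
((!q3 && (q4 -> q2)) || (((!q2 && q5) || (q4 -> !q4)) && q5)): β-rule — branch into (!q3 && (q4 -> q2))  //  (((!q2 && q5) || (q4 -> !q4)) && q5).
  branch 1 (add (!q3 && (q4 -> q2))):
    (!q3 && (q4 -> q2)): α-rule — add !q3, (q4 -> q2).
    (q4 -> q2): β-rule — branch into !q4  //  q2.
      branch 1.1 (add !q4):
        ○ open, literals {q3=0, q4=0}.
      branch 1.2 (add q2):
        ○ open, literals {q2=1, q3=0}.
  branch 2 (add (((!q2 && q5) || (q4 -> !q4)) && q5)):
    (((!q2 && q5) || (q4 -> !q4)) && q5): α-rule — add ((!q2 && q5) || (q4 -> !q4)), q5.
    ((!q2 && q5) || (q4 -> !q4)): β-rule — branch into (!q2 && q5)  //  (q4 -> !q4).
      branch 2.1 (add (!q2 && q5)):
        (!q2 && q5): α-rule — add !q2, q5.
        ○ open, literals {q2=0, q5=1}.
      branch 2.2 (add (q4 -> !q4)):
        (q4 -> !q4): β-rule — branch into !q4  //  !q4.
          branch 2.2.1 (add !q4):
            ○ open, literals {q4=0, q5=1}.
          branch 2.2.2 (add !q4):
            ○ open, literals {q4=0, q5=1}.
0 branches closed, 5 open.
Each open branch fixes some atoms; the unmentioned ones are free. Counting distinct full assignments: branch {q3=0, q4=0} (q1, q2, q5) contributes 8 new; branch {q2=1, q3=0} (q1, q4, q5) contributes 4 new; branch {q2=0, q5=1} (q1, q3, q4) contributes 6 new; branch {q4=0, q5=1} (q1, q2, q3) contributes 2 new; branch {q4=0, q5=1} (q1, q2, q3) contributes 0 new. Total: 20.

20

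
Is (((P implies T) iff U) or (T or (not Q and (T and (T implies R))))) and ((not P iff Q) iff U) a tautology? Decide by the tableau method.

Assume the negation and expand:
Initial set: {not ((((P implies T) iff U) or (T or (not Q and (T and (T implies R))))) and ((not P iff Q) iff U))}.
not ((((P implies T) iff U) or (T or (not Q and (T and (T implies R))))) and ((not P iff Q) iff U)): β-rule — branch into not (((P implies T) iff U) or (T or (not Q and (T and (T implies R)))))  //  not ((not P iff Q) iff U).
  branch 1 (add not (((P implies T) iff U) or (T or (not Q and (T and (T implies R)))))):
    not (((P implies T) iff U) or (T or (not Q and (T and (T implies R))))): α-rule — add not ((P implies T) iff U), not (T or (not Q and (T and (T implies R)))).
    not (T or (not Q and (T and (T implies R)))): α-rule — add not T, not (not Q and (T and (T implies R))).
    not ((P implies T) iff U): β-rule — branch into (P implies T), not U  //  not (P implies T), U.
      branch 1.1 (add (P implies T), not U):
        not (not Q and (T and (T implies R))): β-rule — branch into not not Q  //  not (T and (T implies R)).
          branch 1.1.1 (add not not Q):
            (P implies T): β-rule — branch into not P  //  T.
              branch 1.1.1.1 (add not P):
                ○ open, literals {P=0, Q=1, T=0, U=0}.
              branch 1.1.1.2 (add T):
                × closes — contains both T and not T.
          branch 1.1.2 (add not (T and (T implies R))):
            (P implies T): β-rule — branch into not P  //  T.
              branch 1.1.2.1 (add not P):
                not (T and (T implies R)): β-rule — branch into not T  //  not (T implies R).
                  branch 1.1.2.1.1 (add not T):
                    ○ open, literals {P=0, T=0, U=0}.
                  branch 1.1.2.1.2 (add not (T implies R)):
                    not (T implies R): α-rule — add T, not R.
                    × closes — contains both T and not T.
              branch 1.1.2.2 (add T):
                × closes — contains both T and not T.
      branch 1.2 (add not (P implies T), U):
        not (P implies T): α-rule — add P, not T.
        not (not Q and (T and (T implies R))): β-rule — branch into not not Q  //  not (T and (T implies R)).
          branch 1.2.1 (add not not Q):
            ○ open, literals {P=1, Q=1, T=0, U=1}.
          branch 1.2.2 (add not (T and (T implies R))):
            not (T and (T implies R)): β-rule — branch into not T  //  not (T implies R).
              branch 1.2.2.1 (add not T):
                ○ open, literals {P=1, T=0, U=1}.
              branch 1.2.2.2 (add not (T implies R)):
                not (T implies R): α-rule — add T, not R.
                × closes — contains both T and not T.
  branch 2 (add not ((not P iff Q) iff U)):
    not ((not P iff Q) iff U): β-rule — branch into (not P iff Q), not U  //  not (not P iff Q), U.
      branch 2.1 (add (not P iff Q), not U):
        (not P iff Q): β-rule — branch into not P, Q  //  not not P, not Q.
          branch 2.1.1 (add not P, Q):
            ○ open, literals {P=0, Q=1, U=0}.
          branch 2.1.2 (add not not P, not Q):
            ○ open, literals {P=1, Q=0, U=0}.
      branch 2.2 (add not (not P iff Q), U):
        not (not P iff Q): β-rule — branch into not P, not Q  //  not not P, Q.
          branch 2.2.1 (add not P, not Q):
            ○ open, literals {P=0, Q=0, U=1}.
          branch 2.2.2 (add not not P, Q):
            ○ open, literals {P=1, Q=1, U=1}.
4 branches closed, 8 open.
An open branch gives a countermodel: P=0, Q=1, T=0, U=0 (unmentioned atoms arbitrary); under it the original formula is false.

Not valid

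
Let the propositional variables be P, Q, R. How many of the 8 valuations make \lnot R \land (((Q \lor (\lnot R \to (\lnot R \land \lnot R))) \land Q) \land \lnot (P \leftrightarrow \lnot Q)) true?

1

Initial set: {(\lnot R \land (((Q \lor (\lnot R \to (\lnot R \land \lnot R))) \land Q) \land \lnot (P \leftrightarrow \lnot Q)))}.
(\lnot R \land (((Q \lor (\lnot R \to (\lnot R \land \lnot R))) \land Q) \land \lnot (P \leftrightarrow \lnot Q))): α-rule — add \lnot R, (((Q \lor (\lnot R \to (\lnot R \land \lnot R))) \land Q) \land \lnot (P \leftrightarrow \lnot Q)).
(((Q \lor (\lnot R \to (\lnot R \land \lnot R))) \land Q) \land \lnot (P \leftrightarrow \lnot Q)): α-rule — add ((Q \lor (\lnot R \to (\lnot R \land \lnot R))) \land Q), \lnot (P \leftrightarrow \lnot Q).
((Q \lor (\lnot R \to (\lnot R \land \lnot R))) \land Q): α-rule — add (Q \lor (\lnot R \to (\lnot R \land \lnot R))), Q.
\lnot (P \leftrightarrow \lnot Q): β-rule — branch into P, \lnot \lnot Q  //  \lnot P, \lnot Q.
  branch 1 (add P, \lnot \lnot Q):
    (Q \lor (\lnot R \to (\lnot R \land \lnot R))): β-rule — branch into Q  //  (\lnot R \to (\lnot R \land \lnot R)).
      branch 1.1 (add Q):
        ○ open, literals {P=1, Q=1, R=0}.
      branch 1.2 (add (\lnot R \to (\lnot R \land \lnot R))):
        (\lnot R \to (\lnot R \land \lnot R)): β-rule — branch into \lnot \lnot R  //  (\lnot R \land \lnot R).
          branch 1.2.1 (add \lnot \lnot R):
            × closes — contains both R and \lnot R.
          branch 1.2.2 (add (\lnot R \land \lnot R)):
            (\lnot R \land \lnot R): α-rule — add \lnot R, \lnot R.
            ○ open, literals {P=1, Q=1, R=0}.
  branch 2 (add \lnot P, \lnot Q):
    × closes — contains both Q and \lnot Q.
2 branches closed, 2 open.
Each open branch fixes some atoms; the unmentioned ones are free. Counting distinct full assignments: branch {P=1, Q=1, R=0} (none free) contributes 1 new; branch {P=1, Q=1, R=0} (none free) contributes 0 new. Total: 1.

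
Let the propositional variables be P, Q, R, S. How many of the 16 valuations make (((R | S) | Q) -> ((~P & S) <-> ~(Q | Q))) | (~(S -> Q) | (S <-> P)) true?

Initial set: {((((R | S) | Q) -> ((~P & S) <-> ~(Q | Q))) | (~(S -> Q) | (S <-> P)))}.
((((R | S) | Q) -> ((~P & S) <-> ~(Q | Q))) | (~(S -> Q) | (S <-> P))): β-rule — branch into (((R | S) | Q) -> ((~P & S) <-> ~(Q | Q)))  //  (~(S -> Q) | (S <-> P)).
  branch 1 (add (((R | S) | Q) -> ((~P & S) <-> ~(Q | Q)))):
    (((R | S) | Q) -> ((~P & S) <-> ~(Q | Q))): β-rule — branch into ~((R | S) | Q)  //  ((~P & S) <-> ~(Q | Q)).
      branch 1.1 (add ~((R | S) | Q)):
        ~((R | S) | Q): α-rule — add ~(R | S), ~Q.
        ~(R | S): α-rule — add ~R, ~S.
        ○ open, literals {Q=F, R=F, S=F}.
      branch 1.2 (add ((~P & S) <-> ~(Q | Q))):
        ((~P & S) <-> ~(Q | Q)): β-rule — branch into (~P & S), ~(Q | Q)  //  ~(~P & S), ~~(Q | Q).
          branch 1.2.1 (add (~P & S), ~(Q | Q)):
            (~P & S): α-rule — add ~P, S.
            ~(Q | Q): α-rule — add ~Q, ~Q.
            ○ open, literals {P=F, Q=F, S=T}.
          branch 1.2.2 (add ~(~P & S), ~~(Q | Q)):
            ~(~P & S): β-rule — branch into ~~P  //  ~S.
              branch 1.2.2.1 (add ~~P):
                ~~(Q | Q): β-rule — branch into Q  //  Q.
                  branch 1.2.2.1.1 (add Q):
                    ○ open, literals {P=T, Q=T}.
                  branch 1.2.2.1.2 (add Q):
                    ○ open, literals {P=T, Q=T}.
              branch 1.2.2.2 (add ~S):
                ~~(Q | Q): β-rule — branch into Q  //  Q.
                  branch 1.2.2.2.1 (add Q):
                    ○ open, literals {Q=T, S=F}.
                  branch 1.2.2.2.2 (add Q):
                    ○ open, literals {Q=T, S=F}.
  branch 2 (add (~(S -> Q) | (S <-> P))):
    (~(S -> Q) | (S <-> P)): β-rule — branch into ~(S -> Q)  //  (S <-> P).
      branch 2.1 (add ~(S -> Q)):
        ~(S -> Q): α-rule — add S, ~Q.
        ○ open, literals {Q=F, S=T}.
      branch 2.2 (add (S <-> P)):
        (S <-> P): β-rule — branch into S, P  //  ~S, ~P.
          branch 2.2.1 (add S, P):
            ○ open, literals {P=T, S=T}.
          branch 2.2.2 (add ~S, ~P):
            ○ open, literals {P=F, S=F}.
0 branches closed, 9 open.
Each open branch fixes some atoms; the unmentioned ones are free. Counting distinct full assignments: branch {Q=F, R=F, S=F} (P) contributes 2 new; branch {P=F, Q=F, S=T} (R) contributes 2 new; branch {P=T, Q=T} (R, S) contributes 4 new; branch {P=T, Q=T} (R, S) contributes 0 new; branch {Q=T, S=F} (P, R) contributes 2 new; branch {Q=T, S=F} (P, R) contributes 0 new; branch {Q=F, S=T} (P, R) contributes 2 new; branch {P=T, S=T} (Q, R) contributes 0 new; branch {P=F, S=F} (Q, R) contributes 1 new. Total: 13.

13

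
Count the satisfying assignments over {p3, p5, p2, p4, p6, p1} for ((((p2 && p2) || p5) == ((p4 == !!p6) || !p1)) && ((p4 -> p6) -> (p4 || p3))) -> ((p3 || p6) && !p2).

44

Initial set: {(((((p2 && p2) || p5) == ((p4 == !!p6) || !p1)) && ((p4 -> p6) -> (p4 || p3))) -> ((p3 || p6) && !p2))}.
(((((p2 && p2) || p5) == ((p4 == !!p6) || !p1)) && ((p4 -> p6) -> (p4 || p3))) -> ((p3 || p6) && !p2)): β-rule — branch into !((((p2 && p2) || p5) == ((p4 == !!p6) || !p1)) && ((p4 -> p6) -> (p4 || p3)))  //  ((p3 || p6) && !p2).
  branch 1 (add !((((p2 && p2) || p5) == ((p4 == !!p6) || !p1)) && ((p4 -> p6) -> (p4 || p3)))):
    !((((p2 && p2) || p5) == ((p4 == !!p6) || !p1)) && ((p4 -> p6) -> (p4 || p3))): β-rule — branch into !(((p2 && p2) || p5) == ((p4 == !!p6) || !p1))  //  !((p4 -> p6) -> (p4 || p3)).
      branch 1.1 (add !(((p2 && p2) || p5) == ((p4 == !!p6) || !p1))):
        !(((p2 && p2) || p5) == ((p4 == !!p6) || !p1)): β-rule — branch into ((p2 && p2) || p5), !((p4 == !!p6) || !p1)  //  !((p2 && p2) || p5), ((p4 == !!p6) || !p1).
          branch 1.1.1 (add ((p2 && p2) || p5), !((p4 == !!p6) || !p1)):
            !((p4 == !!p6) || !p1): α-rule — add !(p4 == !!p6), !!p1.
            ((p2 && p2) || p5): β-rule — branch into (p2 && p2)  //  p5.
              branch 1.1.1.1 (add (p2 && p2)):
                (p2 && p2): α-rule — add p2, p2.
                !(p4 == !!p6): β-rule — branch into p4, !!!p6  //  !p4, !!p6.
                  branch 1.1.1.1.1 (add p4, !!!p6):
                    !!!p6: drop double negation, giving !p6.
                    ○ open, literals {p1=true, p2=true, p4=true, p6=false}.
                  branch 1.1.1.1.2 (add !p4, !!p6):
                    !!p6: drop double negation, giving p6.
                    ○ open, literals {p1=true, p2=true, p4=false, p6=true}.
              branch 1.1.1.2 (add p5):
                !(p4 == !!p6): β-rule — branch into p4, !!!p6  //  !p4, !!p6.
                  branch 1.1.1.2.1 (add p4, !!!p6):
                    !!!p6: drop double negation, giving !p6.
                    ○ open, literals {p1=true, p4=true, p5=true, p6=false}.
                  branch 1.1.1.2.2 (add !p4, !!p6):
                    !!p6: drop double negation, giving p6.
                    ○ open, literals {p1=true, p4=false, p5=true, p6=true}.
          branch 1.1.2 (add !((p2 && p2) || p5), ((p4 == !!p6) || !p1)):
            !((p2 && p2) || p5): α-rule — add !(p2 && p2), !p5.
            ((p4 == !!p6) || !p1): β-rule — branch into (p4 == !!p6)  //  !p1.
              branch 1.1.2.1 (add (p4 == !!p6)):
                !(p2 && p2): β-rule — branch into !p2  //  !p2.
                  branch 1.1.2.1.1 (add !p2):
                    (p4 == !!p6): β-rule — branch into p4, !!p6  //  !p4, !!!p6.
                      branch 1.1.2.1.1.1 (add p4, !!p6):
                        !!p6: drop double negation, giving p6.
                        ○ open, literals {p2=false, p4=true, p5=false, p6=true}.
                      branch 1.1.2.1.1.2 (add !p4, !!!p6):
                        !!!p6: drop double negation, giving !p6.
                        ○ open, literals {p2=false, p4=false, p5=false, p6=false}.
                  branch 1.1.2.1.2 (add !p2):
                    (p4 == !!p6): β-rule — branch into p4, !!p6  //  !p4, !!!p6.
                      branch 1.1.2.1.2.1 (add p4, !!p6):
                        !!p6: drop double negation, giving p6.
                        ○ open, literals {p2=false, p4=true, p5=false, p6=true}.
                      branch 1.1.2.1.2.2 (add !p4, !!!p6):
                        !!!p6: drop double negation, giving !p6.
                        ○ open, literals {p2=false, p4=false, p5=false, p6=false}.
              branch 1.1.2.2 (add !p1):
                !(p2 && p2): β-rule — branch into !p2  //  !p2.
                  branch 1.1.2.2.1 (add !p2):
                    ○ open, literals {p1=false, p2=false, p5=false}.
                  branch 1.1.2.2.2 (add !p2):
                    ○ open, literals {p1=false, p2=false, p5=false}.
      branch 1.2 (add !((p4 -> p6) -> (p4 || p3))):
        !((p4 -> p6) -> (p4 || p3)): α-rule — add (p4 -> p6), !(p4 || p3).
        !(p4 || p3): α-rule — add !p4, !p3.
        (p4 -> p6): β-rule — branch into !p4  //  p6.
          branch 1.2.1 (add !p4):
            ○ open, literals {p3=false, p4=false}.
          branch 1.2.2 (add p6):
            ○ open, literals {p3=false, p4=false, p6=true}.
  branch 2 (add ((p3 || p6) && !p2)):
    ((p3 || p6) && !p2): α-rule — add (p3 || p6), !p2.
    (p3 || p6): β-rule — branch into p3  //  p6.
      branch 2.1 (add p3):
        ○ open, literals {p2=false, p3=true}.
      branch 2.2 (add p6):
        ○ open, literals {p2=false, p6=true}.
0 branches closed, 14 open.
Each open branch fixes some atoms; the unmentioned ones are free. Counting distinct full assignments: branch {p1=true, p2=true, p4=true, p6=false} (p3, p5) contributes 4 new; branch {p1=true, p2=true, p4=false, p6=true} (p3, p5) contributes 4 new; branch {p1=true, p4=true, p5=true, p6=false} (p3, p2) contributes 2 new; branch {p1=true, p4=false, p5=true, p6=true} (p3, p2) contributes 2 new; branch {p2=false, p4=true, p5=false, p6=true} (p3, p1) contributes 4 new; branch {p2=false, p4=false, p5=false, p6=false} (p3, p1) contributes 4 new; branch {p2=false, p4=true, p5=false, p6=true} (p3, p1) contributes 0 new; branch {p2=false, p4=false, p5=false, p6=false} (p3, p1) contributes 0 new; branch {p1=false, p2=false, p5=false} (p3, p4, p6) contributes 4 new; branch {p1=false, p2=false, p5=false} (p3, p4, p6) contributes 0 new; branch {p3=false, p4=false} (p5, p2, p6, p1) contributes 10 new; branch {p3=false, p4=false, p6=true} (p5, p2, p1) contributes 0 new; branch {p2=false, p3=true} (p5, p4, p6, p1) contributes 8 new; branch {p2=false, p6=true} (p3, p5, p4, p1) contributes 2 new. Total: 44.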